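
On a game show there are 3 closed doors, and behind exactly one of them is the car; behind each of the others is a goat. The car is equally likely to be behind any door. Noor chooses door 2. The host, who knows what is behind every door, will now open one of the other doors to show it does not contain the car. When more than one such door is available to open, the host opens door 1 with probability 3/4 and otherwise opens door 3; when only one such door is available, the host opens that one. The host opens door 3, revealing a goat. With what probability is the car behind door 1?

Consider each possible location of the car in turn.
If it is behind door 1 (prior 1/3): only door 3 is available, probability 1; weight (1/3)·1 = 1/3.
If it is behind door 2 (prior 1/3): door 1 is available but not opened, probability 1/4; weight (1/3)·(1/4) = 1/12.
If it is behind door 3 (prior 1/3): the host opened door 3, so this case is ruled out; weight (1/3)·0 = 0.
The weights sum to 5/12.
So P(the car behind door 1 | the host opened door 3) = (1/3) / (5/12) = 4/5.

4/5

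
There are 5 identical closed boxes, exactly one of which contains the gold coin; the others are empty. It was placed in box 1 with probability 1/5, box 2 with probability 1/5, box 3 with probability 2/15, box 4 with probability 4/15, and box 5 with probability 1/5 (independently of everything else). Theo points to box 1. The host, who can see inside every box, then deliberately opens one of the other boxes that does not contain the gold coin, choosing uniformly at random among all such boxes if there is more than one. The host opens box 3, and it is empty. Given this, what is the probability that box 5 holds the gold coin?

Apply Bayes' rule, conditioning on where the gold coin actually is.
If it is in box 1 (prior 1/5): the host has 4 equally likely choices, so probability 1/4; weight (1/5)·(1/4) = 1/20.
If it is in either of boxes 2 and 5 (prior 1/5 each): the host has 3 equally likely choices, so probability 1/3; weight (1/5)·(1/3) = 1/15 each.
If it is in box 3 (prior 2/15): the host opened box 3, so this case is ruled out; weight (2/15)·0 = 0.
If it is in box 4 (prior 4/15): the host has 3 equally likely choices, so probability 1/3; weight (4/15)·(1/3) = 4/45.
The weights sum to 49/180.
So P(the gold coin in box 5 | the host opened box 3) = (1/15) / (49/180) = 12/49.

12/49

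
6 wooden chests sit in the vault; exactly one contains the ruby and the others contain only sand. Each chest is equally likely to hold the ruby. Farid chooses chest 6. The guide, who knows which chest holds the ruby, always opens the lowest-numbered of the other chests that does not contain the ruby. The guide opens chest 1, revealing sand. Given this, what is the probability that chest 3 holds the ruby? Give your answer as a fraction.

1/5

Apply Bayes' rule, conditioning on where the ruby actually is.
If it is in chest 1 (prior 1/6): the guide opened chest 1, so this case is ruled out; weight (1/6)·0 = 0.
If it is in any of chests 2, 3, 4, 5, and 6 (prior 1/6 each): chest 1 is the lowest-numbered option available, probability 1; weight (1/6)·1 = 1/6 each.
The weights sum to 5/6.
So P(the ruby in chest 3 | the guide opened chest 1) = (1/6) / (5/6) = 1/5.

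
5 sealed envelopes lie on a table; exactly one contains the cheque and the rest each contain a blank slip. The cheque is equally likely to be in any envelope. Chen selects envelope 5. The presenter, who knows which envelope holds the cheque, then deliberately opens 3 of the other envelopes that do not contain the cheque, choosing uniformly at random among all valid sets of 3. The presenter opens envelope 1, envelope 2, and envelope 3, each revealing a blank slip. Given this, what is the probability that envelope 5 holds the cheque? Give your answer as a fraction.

Apply Bayes' rule, conditioning on where the cheque actually is.
If it is in any of envelopes 1, 2, and 3 (prior 1/5 each): that envelope was opened and seen not to hold the prize — ruled out; weight (1/5)·0 = 0 each.
If it is in envelope 4 (prior 1/5): the presenter has no choice, probability 1; weight (1/5)·1 = 1/5.
If it is in envelope 5 (prior 1/5): the presenter has 4 equally likely choices, so probability 1/4; weight (1/5)·(1/4) = 1/20.
The weights sum to 1/4.
So P(the cheque in envelope 5 | the presenter opened envelope 1, envelope 2, and envelope 3) = (1/20) / (1/4) = 1/5.

1/5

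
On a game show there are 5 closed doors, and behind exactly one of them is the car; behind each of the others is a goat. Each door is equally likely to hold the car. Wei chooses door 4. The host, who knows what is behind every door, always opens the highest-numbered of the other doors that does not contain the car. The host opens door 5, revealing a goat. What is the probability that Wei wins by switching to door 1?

Consider each possible location of the car in turn.
If it is behind any of doors 1, 2, 3, and 4 (prior 1/5 each): door 5 is the highest-numbered option available, probability 1; weight (1/5)·1 = 1/5 each.
If it is behind door 5 (prior 1/5): the host opened door 5, so this case is ruled out; weight (1/5)·0 = 0.
The weights sum to 4/5.
So P(the car behind door 1 | the host opened door 5) = (1/5) / (4/5) = 1/4.

1/4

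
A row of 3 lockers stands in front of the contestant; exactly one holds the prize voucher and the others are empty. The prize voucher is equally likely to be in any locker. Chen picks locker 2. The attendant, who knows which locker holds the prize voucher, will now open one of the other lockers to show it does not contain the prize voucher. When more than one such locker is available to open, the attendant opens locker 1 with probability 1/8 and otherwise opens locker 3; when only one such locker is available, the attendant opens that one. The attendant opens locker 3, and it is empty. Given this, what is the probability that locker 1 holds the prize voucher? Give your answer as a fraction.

Apply Bayes' rule, conditioning on where the prize voucher actually is.
If it is in locker 1 (prior 1/3): only locker 3 is available, probability 1; weight (1/3)·1 = 1/3.
If it is in locker 2 (prior 1/3): locker 1 is available but not opened, probability 7/8; weight (1/3)·(7/8) = 7/24.
If it is in locker 3 (prior 1/3): the attendant opened locker 3, so this case is ruled out; weight (1/3)·0 = 0.
The weights sum to 5/8.
So P(the prize voucher in locker 1 | the attendant opened locker 3) = (1/3) / (5/8) = 8/15.

8/15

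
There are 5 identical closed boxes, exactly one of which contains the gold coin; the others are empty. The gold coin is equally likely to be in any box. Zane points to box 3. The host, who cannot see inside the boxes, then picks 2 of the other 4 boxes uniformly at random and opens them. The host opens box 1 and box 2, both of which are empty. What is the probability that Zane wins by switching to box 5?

1/3

Apply Bayes' rule, conditioning on where the gold coin actually is.
If it is in either of boxes 1 and 2 (prior 1/5 each): that box was opened and seen not to hold the prize — ruled out; weight (1/5)·0 = 0 each.
If it is in any of boxes 3, 4, and 5 (prior 1/5 each): the host picks exactly this set with probability 1/6 regardless, and none is the prize; weight (1/5)·(1/6) = 1/30 each.
The weights sum to 1/10.
So P(the gold coin in box 5 | the host opened box 1 and box 2) = (1/30) / (1/10) = 1/3.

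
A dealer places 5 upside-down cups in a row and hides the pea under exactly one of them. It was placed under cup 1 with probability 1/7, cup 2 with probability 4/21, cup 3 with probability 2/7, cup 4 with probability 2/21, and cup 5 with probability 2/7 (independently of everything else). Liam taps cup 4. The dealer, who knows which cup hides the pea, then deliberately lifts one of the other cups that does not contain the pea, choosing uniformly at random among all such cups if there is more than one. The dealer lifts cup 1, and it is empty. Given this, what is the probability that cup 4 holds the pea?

3/35

Apply Bayes' rule, conditioning on where the pea actually is.
If it is under cup 1 (prior 1/7): the dealer opened cup 1, so this case is ruled out; weight (1/7)·0 = 0.
If it is under cup 2 (prior 4/21): the dealer has 3 equally likely choices, so probability 1/3; weight (4/21)·(1/3) = 4/63.
If it is under either of cups 3 and 5 (prior 2/7 each): the dealer has 3 equally likely choices, so probability 1/3; weight (2/7)·(1/3) = 2/21 each.
If it is under cup 4 (prior 2/21): the dealer has 4 equally likely choices, so probability 1/4; weight (2/21)·(1/4) = 1/42.
The weights sum to 5/18.
So P(the pea under cup 4 | the dealer opened cup 1) = (1/42) / (5/18) = 3/35.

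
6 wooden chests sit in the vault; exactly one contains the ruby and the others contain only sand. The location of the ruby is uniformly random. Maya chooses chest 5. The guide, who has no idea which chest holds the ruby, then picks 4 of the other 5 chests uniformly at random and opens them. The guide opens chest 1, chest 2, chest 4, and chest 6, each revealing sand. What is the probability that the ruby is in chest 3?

Consider each possible location of the ruby in turn.
If it is in any of chests 1, 2, 4, and 6 (prior 1/6 each): that chest was opened and seen not to hold the prize — ruled out; weight (1/6)·0 = 0 each.
If it is in either of chests 3 and 5 (prior 1/6 each): the guide picks exactly this set with probability 1/5 regardless, and none is the prize; weight (1/6)·(1/5) = 1/30 each.
The weights sum to 1/15.
So P(the ruby in chest 3 | the guide opened chest 1, chest 2, chest 4, and chest 6) = (1/30) / (1/15) = 1/2.

1/2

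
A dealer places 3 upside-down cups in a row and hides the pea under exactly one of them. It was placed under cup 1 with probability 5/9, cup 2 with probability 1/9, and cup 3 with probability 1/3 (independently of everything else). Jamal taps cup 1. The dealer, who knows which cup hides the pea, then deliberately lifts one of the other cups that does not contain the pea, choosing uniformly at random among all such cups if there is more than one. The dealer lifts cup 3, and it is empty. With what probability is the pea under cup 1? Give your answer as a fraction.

5/7

Condition on the true location of the pea.
If it is under cup 1 (prior 5/9): the dealer has 2 equally likely choices, so probability 1/2; weight (5/9)·(1/2) = 5/18.
If it is under cup 2 (prior 1/9): the dealer has no choice, probability 1; weight (1/9)·1 = 1/9.
If it is under cup 3 (prior 1/3): the dealer opened cup 3, so this case is ruled out; weight (1/3)·0 = 0.
The weights sum to 7/18.
So P(the pea under cup 1 | the dealer opened cup 3) = (5/18) / (7/18) = 5/7.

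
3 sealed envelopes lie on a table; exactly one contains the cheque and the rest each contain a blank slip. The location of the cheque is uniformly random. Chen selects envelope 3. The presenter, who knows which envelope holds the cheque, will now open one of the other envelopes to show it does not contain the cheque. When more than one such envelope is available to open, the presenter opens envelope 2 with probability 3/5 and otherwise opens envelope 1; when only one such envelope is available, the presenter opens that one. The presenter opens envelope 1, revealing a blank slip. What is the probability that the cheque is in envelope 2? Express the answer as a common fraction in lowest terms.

Apply Bayes' rule, conditioning on where the cheque actually is.
If it is in envelope 1 (prior 1/3): the presenter opened envelope 1, so this case is ruled out; weight (1/3)·0 = 0.
If it is in envelope 2 (prior 1/3): only envelope 1 is available, probability 1; weight (1/3)·1 = 1/3.
If it is in envelope 3 (prior 1/3): envelope 2 is available but not opened, probability 2/5; weight (1/3)·(2/5) = 2/15.
The weights sum to 7/15.
So P(the cheque in envelope 2 | the presenter opened envelope 1) = (1/3) / (7/15) = 5/7.

5/7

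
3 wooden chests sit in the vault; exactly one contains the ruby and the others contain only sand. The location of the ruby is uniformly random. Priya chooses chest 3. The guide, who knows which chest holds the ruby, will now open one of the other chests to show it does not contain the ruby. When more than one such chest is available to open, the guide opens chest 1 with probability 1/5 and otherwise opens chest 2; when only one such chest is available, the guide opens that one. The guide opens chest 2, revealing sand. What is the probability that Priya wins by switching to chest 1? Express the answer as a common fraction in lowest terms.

Apply Bayes' rule, conditioning on where the ruby actually is.
If it is in chest 1 (prior 1/3): only chest 2 is available, probability 1; weight (1/3)·1 = 1/3.
If it is in chest 2 (prior 1/3): the guide opened chest 2, so this case is ruled out; weight (1/3)·0 = 0.
If it is in chest 3 (prior 1/3): chest 1 is available but not opened, probability 4/5; weight (1/3)·(4/5) = 4/15.
The weights sum to 3/5.
So P(the ruby in chest 1 | the guide opened chest 2) = (1/3) / (3/5) = 5/9.

5/9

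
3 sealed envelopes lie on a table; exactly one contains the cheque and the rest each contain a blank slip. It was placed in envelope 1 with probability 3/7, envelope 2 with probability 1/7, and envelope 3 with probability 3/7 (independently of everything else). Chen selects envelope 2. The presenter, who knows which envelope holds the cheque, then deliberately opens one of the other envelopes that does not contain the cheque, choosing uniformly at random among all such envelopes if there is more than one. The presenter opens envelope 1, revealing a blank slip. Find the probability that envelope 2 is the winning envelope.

1/7

Consider each possible location of the cheque in turn.
If it is in envelope 1 (prior 3/7): the presenter opened envelope 1, so this case is ruled out; weight (3/7)·0 = 0.
If it is in envelope 2 (prior 1/7): the presenter has 2 equally likely choices, so probability 1/2; weight (1/7)·(1/2) = 1/14.
If it is in envelope 3 (prior 3/7): the presenter has no choice, probability 1; weight (3/7)·1 = 3/7.
The weights sum to 1/2.
So P(the cheque in envelope 2 | the presenter opened envelope 1) = (1/14) / (1/2) = 1/7.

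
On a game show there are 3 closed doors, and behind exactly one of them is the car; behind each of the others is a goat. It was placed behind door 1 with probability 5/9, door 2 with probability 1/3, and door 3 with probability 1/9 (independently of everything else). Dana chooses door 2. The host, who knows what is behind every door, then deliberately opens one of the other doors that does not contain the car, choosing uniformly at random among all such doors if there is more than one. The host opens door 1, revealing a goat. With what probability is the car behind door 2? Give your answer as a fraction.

3/5

Apply Bayes' rule, conditioning on where the car actually is.
If it is behind door 1 (prior 5/9): the host opened door 1, so this case is ruled out; weight (5/9)·0 = 0.
If it is behind door 2 (prior 1/3): the host has 2 equally likely choices, so probability 1/2; weight (1/3)·(1/2) = 1/6.
If it is behind door 3 (prior 1/9): the host has no choice, probability 1; weight (1/9)·1 = 1/9.
The weights sum to 5/18.
So P(the car behind door 2 | the host opened door 1) = (1/6) / (5/18) = 3/5.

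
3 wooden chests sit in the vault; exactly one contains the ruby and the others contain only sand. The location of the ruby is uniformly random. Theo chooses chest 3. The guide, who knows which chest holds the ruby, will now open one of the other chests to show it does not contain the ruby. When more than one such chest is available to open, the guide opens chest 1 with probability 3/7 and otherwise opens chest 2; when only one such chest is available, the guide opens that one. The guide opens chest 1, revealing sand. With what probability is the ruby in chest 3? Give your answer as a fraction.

Apply Bayes' rule, conditioning on where the ruby actually is.
If it is in chest 1 (prior 1/3): the guide opened chest 1, so this case is ruled out; weight (1/3)·0 = 0.
If it is in chest 2 (prior 1/3): only chest 1 is available, probability 1; weight (1/3)·1 = 1/3.
If it is in chest 3 (prior 1/3): chest 1 is available, opened with probability 3/7; weight (1/3)·(3/7) = 1/7.
The weights sum to 10/21.
So P(the ruby in chest 3 | the guide opened chest 1) = (1/7) / (10/21) = 3/10.

3/10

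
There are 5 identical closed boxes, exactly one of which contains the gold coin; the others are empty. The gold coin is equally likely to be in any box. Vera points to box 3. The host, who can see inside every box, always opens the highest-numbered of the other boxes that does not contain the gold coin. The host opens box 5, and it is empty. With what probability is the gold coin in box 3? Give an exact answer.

Consider each possible location of the gold coin in turn.
If it is in any of boxes 1, 2, 3, and 4 (prior 1/5 each): box 5 is the highest-numbered option available, probability 1; weight (1/5)·1 = 1/5 each.
If it is in box 5 (prior 1/5): the host opened box 5, so this case is ruled out; weight (1/5)·0 = 0.
The weights sum to 4/5.
So P(the gold coin in box 3 | the host opened box 5) = (1/5) / (4/5) = 1/4.

1/4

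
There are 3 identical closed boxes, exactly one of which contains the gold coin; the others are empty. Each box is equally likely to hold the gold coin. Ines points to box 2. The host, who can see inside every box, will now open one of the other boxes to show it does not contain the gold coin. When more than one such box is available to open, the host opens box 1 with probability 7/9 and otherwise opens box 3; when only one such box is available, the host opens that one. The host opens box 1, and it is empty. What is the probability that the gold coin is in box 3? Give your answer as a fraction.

Consider each possible location of the gold coin in turn.
If it is in box 1 (prior 1/3): the host opened box 1, so this case is ruled out; weight (1/3)·0 = 0.
If it is in box 2 (prior 1/3): box 1 is available, opened with probability 7/9; weight (1/3)·(7/9) = 7/27.
If it is in box 3 (prior 1/3): only box 1 is available, probability 1; weight (1/3)·1 = 1/3.
The weights sum to 16/27.
So P(the gold coin in box 3 | the host opened box 1) = (1/3) / (16/27) = 9/16.

9/16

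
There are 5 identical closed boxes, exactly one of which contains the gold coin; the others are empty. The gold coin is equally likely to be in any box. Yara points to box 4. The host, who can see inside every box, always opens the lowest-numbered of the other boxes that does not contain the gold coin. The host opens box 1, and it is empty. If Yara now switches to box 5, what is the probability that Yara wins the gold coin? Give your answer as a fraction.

Apply Bayes' rule, conditioning on where the gold coin actually is.
If it is in box 1 (prior 1/5): the host opened box 1, so this case is ruled out; weight (1/5)·0 = 0.
If it is in any of boxes 2, 3, 4, and 5 (prior 1/5 each): box 1 is the lowest-numbered option available, probability 1; weight (1/5)·1 = 1/5 each.
The weights sum to 4/5.
So P(the gold coin in box 5 | the host opened box 1) = (1/5) / (4/5) = 1/4.

1/4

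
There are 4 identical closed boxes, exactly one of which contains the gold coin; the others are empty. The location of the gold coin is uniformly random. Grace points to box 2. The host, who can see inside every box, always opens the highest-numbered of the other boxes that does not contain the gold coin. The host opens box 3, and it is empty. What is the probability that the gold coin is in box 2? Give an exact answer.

0

Apply Bayes' rule, conditioning on where the gold coin actually is.
If it is in either of boxes 1 and 2 (prior 1/4 each): the host would have opened box 4 instead, probability 0; weight (1/4)·0 = 0 each.
If it is in box 3 (prior 1/4): the host opened box 3, so this case is ruled out; weight (1/4)·0 = 0.
If it is in box 4 (prior 1/4): box 3 is the highest-numbered option available, probability 1; weight (1/4)·1 = 1/4.
The weights sum to 1/4.
So P(the gold coin in box 2 | the host opened box 3) = 0 / (1/4) = 0.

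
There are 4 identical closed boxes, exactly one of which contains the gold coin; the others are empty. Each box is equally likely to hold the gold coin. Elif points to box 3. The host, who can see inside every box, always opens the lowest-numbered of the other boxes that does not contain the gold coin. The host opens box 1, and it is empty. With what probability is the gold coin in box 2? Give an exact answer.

1/3

Condition on the true location of the gold coin.
If it is in box 1 (prior 1/4): the host opened box 1, so this case is ruled out; weight (1/4)·0 = 0.
If it is in any of boxes 2, 3, and 4 (prior 1/4 each): box 1 is the lowest-numbered option available, probability 1; weight (1/4)·1 = 1/4 each.
The weights sum to 3/4.
So P(the gold coin in box 2 | the host opened box 1) = (1/4) / (3/4) = 1/3.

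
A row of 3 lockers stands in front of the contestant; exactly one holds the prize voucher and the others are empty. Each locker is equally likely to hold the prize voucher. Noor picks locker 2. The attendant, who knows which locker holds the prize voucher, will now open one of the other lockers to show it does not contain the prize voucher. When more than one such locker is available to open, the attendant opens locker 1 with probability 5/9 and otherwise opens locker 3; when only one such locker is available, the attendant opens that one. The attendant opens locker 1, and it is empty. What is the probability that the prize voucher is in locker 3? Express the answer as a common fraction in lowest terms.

Condition on the true location of the prize voucher.
If it is in locker 1 (prior 1/3): the attendant opened locker 1, so this case is ruled out; weight (1/3)·0 = 0.
If it is in locker 2 (prior 1/3): locker 1 is available, opened with probability 5/9; weight (1/3)·(5/9) = 5/27.
If it is in locker 3 (prior 1/3): only locker 1 is available, probability 1; weight (1/3)·1 = 1/3.
The weights sum to 14/27.
So P(the prize voucher in locker 3 | the attendant opened locker 1) = (1/3) / (14/27) = 9/14.

9/14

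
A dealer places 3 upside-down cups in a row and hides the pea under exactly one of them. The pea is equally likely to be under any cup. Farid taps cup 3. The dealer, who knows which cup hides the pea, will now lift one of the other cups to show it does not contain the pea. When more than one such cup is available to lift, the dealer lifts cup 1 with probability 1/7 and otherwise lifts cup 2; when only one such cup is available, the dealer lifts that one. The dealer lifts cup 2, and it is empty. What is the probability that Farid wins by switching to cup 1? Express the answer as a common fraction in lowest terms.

Condition on the true location of the pea.
If it is under cup 1 (prior 1/3): only cup 2 is available, probability 1; weight (1/3)·1 = 1/3.
If it is under cup 2 (prior 1/3): the dealer opened cup 2, so this case is ruled out; weight (1/3)·0 = 0.
If it is under cup 3 (prior 1/3): cup 1 is available but not opened, probability 6/7; weight (1/3)·(6/7) = 2/7.
The weights sum to 13/21.
So P(the pea under cup 1 | the dealer opened cup 2) = (1/3) / (13/21) = 7/13.

7/13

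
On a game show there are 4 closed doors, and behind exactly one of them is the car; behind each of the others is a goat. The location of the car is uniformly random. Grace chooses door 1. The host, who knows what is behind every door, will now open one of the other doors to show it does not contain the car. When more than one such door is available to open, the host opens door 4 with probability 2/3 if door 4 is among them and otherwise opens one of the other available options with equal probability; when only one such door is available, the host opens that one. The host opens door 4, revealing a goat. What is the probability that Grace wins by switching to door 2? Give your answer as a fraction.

Apply Bayes' rule, conditioning on where the car actually is.
If it is behind any of doors 1, 2, and 3 (prior 1/4 each): door 4 is available, opened with probability 2/3; weight (1/4)·(2/3) = 1/6 each.
If it is behind door 4 (prior 1/4): the host opened door 4, so this case is ruled out; weight (1/4)·0 = 0.
The weights sum to 1/2.
So P(the car behind door 2 | the host opened door 4) = (1/6) / (1/2) = 1/3.

1/3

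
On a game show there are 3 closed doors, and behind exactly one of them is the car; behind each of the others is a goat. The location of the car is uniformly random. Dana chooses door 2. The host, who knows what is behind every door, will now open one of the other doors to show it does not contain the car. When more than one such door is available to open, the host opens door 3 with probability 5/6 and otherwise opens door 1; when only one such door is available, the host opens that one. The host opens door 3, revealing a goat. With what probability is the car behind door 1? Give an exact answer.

6/11

Condition on the true location of the car.
If it is behind door 1 (prior 1/3): only door 3 is available, probability 1; weight (1/3)·1 = 1/3.
If it is behind door 2 (prior 1/3): door 3 is available, opened with probability 5/6; weight (1/3)·(5/6) = 5/18.
If it is behind door 3 (prior 1/3): the host opened door 3, so this case is ruled out; weight (1/3)·0 = 0.
The weights sum to 11/18.
So P(the car behind door 1 | the host opened door 3) = (1/3) / (11/18) = 6/11.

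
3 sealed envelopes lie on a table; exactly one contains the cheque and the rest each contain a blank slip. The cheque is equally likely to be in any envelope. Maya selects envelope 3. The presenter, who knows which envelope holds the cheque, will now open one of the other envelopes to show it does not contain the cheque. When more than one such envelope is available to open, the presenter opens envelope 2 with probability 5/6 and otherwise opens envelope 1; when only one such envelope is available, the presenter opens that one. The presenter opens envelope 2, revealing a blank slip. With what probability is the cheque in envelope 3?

5/11

Apply Bayes' rule, conditioning on where the cheque actually is.
If it is in envelope 1 (prior 1/3): only envelope 2 is available, probability 1; weight (1/3)·1 = 1/3.
If it is in envelope 2 (prior 1/3): the presenter opened envelope 2, so this case is ruled out; weight (1/3)·0 = 0.
If it is in envelope 3 (prior 1/3): envelope 2 is available, opened with probability 5/6; weight (1/3)·(5/6) = 5/18.
The weights sum to 11/18.
So P(the cheque in envelope 3 | the presenter opened envelope 2) = (5/18) / (11/18) = 5/11.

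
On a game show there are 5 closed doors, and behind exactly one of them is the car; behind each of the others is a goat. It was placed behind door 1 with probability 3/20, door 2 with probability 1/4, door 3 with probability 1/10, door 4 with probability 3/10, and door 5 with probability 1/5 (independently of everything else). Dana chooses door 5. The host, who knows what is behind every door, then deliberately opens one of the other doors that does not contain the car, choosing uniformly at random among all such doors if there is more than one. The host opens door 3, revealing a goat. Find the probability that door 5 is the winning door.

Condition on the true location of the car.
If it is behind door 1 (prior 3/20): the host has 3 equally likely choices, so probability 1/3; weight (3/20)·(1/3) = 1/20.
If it is behind door 2 (prior 1/4): the host has 3 equally likely choices, so probability 1/3; weight (1/4)·(1/3) = 1/12.
If it is behind door 3 (prior 1/10): the host opened door 3, so this case is ruled out; weight (1/10)·0 = 0.
If it is behind door 4 (prior 3/10): the host has 3 equally likely choices, so probability 1/3; weight (3/10)·(1/3) = 1/10.
If it is behind door 5 (prior 1/5): the host has 4 equally likely choices, so probability 1/4; weight (1/5)·(1/4) = 1/20.
The weights sum to 17/60.
So P(the car behind door 5 | the host opened door 3) = (1/20) / (17/60) = 3/17.

3/17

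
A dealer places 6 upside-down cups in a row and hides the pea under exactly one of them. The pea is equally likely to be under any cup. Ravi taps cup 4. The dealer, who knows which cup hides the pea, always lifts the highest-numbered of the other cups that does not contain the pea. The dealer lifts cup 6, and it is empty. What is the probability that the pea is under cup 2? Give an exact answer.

1/5

Consider each possible location of the pea in turn.
If it is under any of cups 1, 2, 3, 4, and 5 (prior 1/6 each): cup 6 is the highest-numbered option available, probability 1; weight (1/6)·1 = 1/6 each.
If it is under cup 6 (prior 1/6): the dealer opened cup 6, so this case is ruled out; weight (1/6)·0 = 0.
The weights sum to 5/6.
So P(the pea under cup 2 | the dealer opened cup 6) = (1/6) / (5/6) = 1/5.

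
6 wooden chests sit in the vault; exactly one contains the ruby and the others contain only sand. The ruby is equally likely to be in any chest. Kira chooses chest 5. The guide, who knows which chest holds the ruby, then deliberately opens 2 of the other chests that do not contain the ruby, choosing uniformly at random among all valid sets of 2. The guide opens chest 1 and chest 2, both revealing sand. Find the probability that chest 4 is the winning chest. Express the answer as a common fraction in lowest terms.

5/18

Condition on the true location of the ruby.
If it is in either of chests 1 and 2 (prior 1/6 each): that chest was opened and seen not to hold the prize — ruled out; weight (1/6)·0 = 0 each.
If it is in any of chests 3, 4, and 6 (prior 1/6 each): the guide has 6 equally likely choices, so probability 1/6; weight (1/6)·(1/6) = 1/36 each.
If it is in chest 5 (prior 1/6): the guide has 10 equally likely choices, so probability 1/10; weight (1/6)·(1/10) = 1/60.
The weights sum to 1/10.
So P(the ruby in chest 4 | the guide opened chest 1 and chest 2) = (1/36) / (1/10) = 5/18.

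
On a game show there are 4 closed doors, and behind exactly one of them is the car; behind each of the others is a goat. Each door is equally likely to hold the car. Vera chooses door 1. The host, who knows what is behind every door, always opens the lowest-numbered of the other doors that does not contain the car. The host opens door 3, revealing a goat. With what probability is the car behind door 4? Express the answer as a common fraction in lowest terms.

0

Condition on the true location of the car.
If it is behind either of doors 1 and 4 (prior 1/4 each): the host would have opened door 2 instead, probability 0; weight (1/4)·0 = 0 each.
If it is behind door 2 (prior 1/4): door 3 is the lowest-numbered option available, probability 1; weight (1/4)·1 = 1/4.
If it is behind door 3 (prior 1/4): the host opened door 3, so this case is ruled out; weight (1/4)·0 = 0.
The weights sum to 1/4.
So P(the car behind door 4 | the host opened door 3) = 0 / (1/4) = 0.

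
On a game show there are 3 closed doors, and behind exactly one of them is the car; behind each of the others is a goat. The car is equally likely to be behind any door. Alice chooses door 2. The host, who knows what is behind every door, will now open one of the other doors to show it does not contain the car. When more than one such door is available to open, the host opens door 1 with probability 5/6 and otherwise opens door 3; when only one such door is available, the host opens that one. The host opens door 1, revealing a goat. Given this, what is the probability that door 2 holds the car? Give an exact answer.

5/11

Condition on the true location of the car.
If it is behind door 1 (prior 1/3): the host opened door 1, so this case is ruled out; weight (1/3)·0 = 0.
If it is behind door 2 (prior 1/3): door 1 is available, opened with probability 5/6; weight (1/3)·(5/6) = 5/18.
If it is behind door 3 (prior 1/3): only door 1 is available, probability 1; weight (1/3)·1 = 1/3.
The weights sum to 11/18.
So P(the car behind door 2 | the host opened door 1) = (5/18) / (11/18) = 5/11.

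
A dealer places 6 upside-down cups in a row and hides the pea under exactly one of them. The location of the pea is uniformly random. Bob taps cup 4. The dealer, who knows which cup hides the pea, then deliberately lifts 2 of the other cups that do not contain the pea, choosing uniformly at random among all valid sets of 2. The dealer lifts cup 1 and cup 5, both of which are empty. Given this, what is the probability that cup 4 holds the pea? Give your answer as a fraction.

1/6

Consider each possible location of the pea in turn.
If it is under either of cups 1 and 5 (prior 1/6 each): that cup was opened and seen not to hold the prize — ruled out; weight (1/6)·0 = 0 each.
If it is under any of cups 2, 3, and 6 (prior 1/6 each): the dealer has 6 equally likely choices, so probability 1/6; weight (1/6)·(1/6) = 1/36 each.
If it is under cup 4 (prior 1/6): the dealer has 10 equally likely choices, so probability 1/10; weight (1/6)·(1/10) = 1/60.
The weights sum to 1/10.
So P(the pea under cup 4 | the dealer opened cup 1 and cup 5) = (1/60) / (1/10) = 1/6.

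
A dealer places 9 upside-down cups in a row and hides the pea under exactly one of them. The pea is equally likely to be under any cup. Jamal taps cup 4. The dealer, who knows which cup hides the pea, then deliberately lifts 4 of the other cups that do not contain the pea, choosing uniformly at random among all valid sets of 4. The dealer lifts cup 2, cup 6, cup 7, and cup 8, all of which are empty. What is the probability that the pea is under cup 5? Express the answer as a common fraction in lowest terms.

2/9

Condition on the true location of the pea.
If it is under any of cups 1, 3, 5, and 9 (prior 1/9 each): the dealer has 35 equally likely choices, so probability 1/35; weight (1/9)·(1/35) = 1/315 each.
If it is under any of cups 2, 6, 7, and 8 (prior 1/9 each): that cup was opened and seen not to hold the prize — ruled out; weight (1/9)·0 = 0 each.
If it is under cup 4 (prior 1/9): the dealer has 70 equally likely choices, so probability 1/70; weight (1/9)·(1/70) = 1/630.
The weights sum to 1/70.
So P(the pea under cup 5 | the dealer opened cup 2, cup 6, cup 7, and cup 8) = (1/315) / (1/70) = 2/9.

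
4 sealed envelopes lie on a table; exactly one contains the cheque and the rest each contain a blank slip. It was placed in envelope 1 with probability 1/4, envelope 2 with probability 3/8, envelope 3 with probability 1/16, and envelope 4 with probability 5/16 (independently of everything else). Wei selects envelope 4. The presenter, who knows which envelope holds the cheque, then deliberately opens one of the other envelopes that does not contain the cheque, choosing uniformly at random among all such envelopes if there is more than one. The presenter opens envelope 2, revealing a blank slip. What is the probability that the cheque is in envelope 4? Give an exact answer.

Apply Bayes' rule, conditioning on where the cheque actually is.
If it is in envelope 1 (prior 1/4): the presenter has 2 equally likely choices, so probability 1/2; weight (1/4)·(1/2) = 1/8.
If it is in envelope 2 (prior 3/8): the presenter opened envelope 2, so this case is ruled out; weight (3/8)·0 = 0.
If it is in envelope 3 (prior 1/16): the presenter has 2 equally likely choices, so probability 1/2; weight (1/16)·(1/2) = 1/32.
If it is in envelope 4 (prior 5/16): the presenter has 3 equally likely choices, so probability 1/3; weight (5/16)·(1/3) = 5/48.
The weights sum to 25/96.
So P(the cheque in envelope 4 | the presenter opened envelope 2) = (5/48) / (25/96) = 2/5.

2/5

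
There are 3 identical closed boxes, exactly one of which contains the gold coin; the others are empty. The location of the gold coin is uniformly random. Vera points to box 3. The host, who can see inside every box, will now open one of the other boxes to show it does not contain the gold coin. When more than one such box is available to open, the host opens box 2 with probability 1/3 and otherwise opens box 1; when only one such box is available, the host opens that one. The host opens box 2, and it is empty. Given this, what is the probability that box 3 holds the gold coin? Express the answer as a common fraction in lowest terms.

1/4

Condition on the true location of the gold coin.
If it is in box 1 (prior 1/3): only box 2 is available, probability 1; weight (1/3)·1 = 1/3.
If it is in box 2 (prior 1/3): the host opened box 2, so this case is ruled out; weight (1/3)·0 = 0.
If it is in box 3 (prior 1/3): box 2 is available, opened with probability 1/3; weight (1/3)·(1/3) = 1/9.
The weights sum to 4/9.
So P(the gold coin in box 3 | the host opened box 2) = (1/9) / (4/9) = 1/4.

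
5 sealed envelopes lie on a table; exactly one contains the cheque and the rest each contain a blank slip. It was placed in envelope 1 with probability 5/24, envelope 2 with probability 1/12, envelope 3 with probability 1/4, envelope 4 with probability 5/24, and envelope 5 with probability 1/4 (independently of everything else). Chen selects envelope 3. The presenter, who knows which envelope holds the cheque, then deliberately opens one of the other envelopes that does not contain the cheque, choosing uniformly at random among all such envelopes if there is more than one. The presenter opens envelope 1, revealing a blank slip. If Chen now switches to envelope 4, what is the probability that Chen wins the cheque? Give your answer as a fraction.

2/7

Apply Bayes' rule, conditioning on where the cheque actually is.
If it is in envelope 1 (prior 5/24): the presenter opened envelope 1, so this case is ruled out; weight (5/24)·0 = 0.
If it is in envelope 2 (prior 1/12): the presenter has 3 equally likely choices, so probability 1/3; weight (1/12)·(1/3) = 1/36.
If it is in envelope 3 (prior 1/4): the presenter has 4 equally likely choices, so probability 1/4; weight (1/4)·(1/4) = 1/16.
If it is in envelope 4 (prior 5/24): the presenter has 3 equally likely choices, so probability 1/3; weight (5/24)·(1/3) = 5/72.
If it is in envelope 5 (prior 1/4): the presenter has 3 equally likely choices, so probability 1/3; weight (1/4)·(1/3) = 1/12.
The weights sum to 35/144.
So P(the cheque in envelope 4 | the presenter opened envelope 1) = (5/72) / (35/144) = 2/7.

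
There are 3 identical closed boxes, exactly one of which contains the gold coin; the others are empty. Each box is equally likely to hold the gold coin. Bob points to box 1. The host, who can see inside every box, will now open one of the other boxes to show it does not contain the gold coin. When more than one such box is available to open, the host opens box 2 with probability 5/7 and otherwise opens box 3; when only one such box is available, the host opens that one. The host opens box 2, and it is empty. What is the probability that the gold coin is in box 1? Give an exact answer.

5/12

Consider each possible location of the gold coin in turn.
If it is in box 1 (prior 1/3): box 2 is available, opened with probability 5/7; weight (1/3)·(5/7) = 5/21.
If it is in box 2 (prior 1/3): the host opened box 2, so this case is ruled out; weight (1/3)·0 = 0.
If it is in box 3 (prior 1/3): only box 2 is available, probability 1; weight (1/3)·1 = 1/3.
The weights sum to 4/7.
So P(the gold coin in box 1 | the host opened box 2) = (5/21) / (4/7) = 5/12.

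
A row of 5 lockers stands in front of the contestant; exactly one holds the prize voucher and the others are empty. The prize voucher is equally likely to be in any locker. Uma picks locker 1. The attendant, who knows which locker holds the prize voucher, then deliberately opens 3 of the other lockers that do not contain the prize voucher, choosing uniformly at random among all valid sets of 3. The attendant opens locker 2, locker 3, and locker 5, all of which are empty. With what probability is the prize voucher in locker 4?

4/5

Consider each possible location of the prize voucher in turn.
If it is in locker 1 (prior 1/5): the attendant has 4 equally likely choices, so probability 1/4; weight (1/5)·(1/4) = 1/20.
If it is in any of lockers 2, 3, and 5 (prior 1/5 each): that locker was opened and seen not to hold the prize — ruled out; weight (1/5)·0 = 0 each.
If it is in locker 4 (prior 1/5): the attendant has no choice, probability 1; weight (1/5)·1 = 1/5.
The weights sum to 1/4.
So P(the prize voucher in locker 4 | the attendant opened locker 2, locker 3, and locker 5) = (1/5) / (1/4) = 4/5.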